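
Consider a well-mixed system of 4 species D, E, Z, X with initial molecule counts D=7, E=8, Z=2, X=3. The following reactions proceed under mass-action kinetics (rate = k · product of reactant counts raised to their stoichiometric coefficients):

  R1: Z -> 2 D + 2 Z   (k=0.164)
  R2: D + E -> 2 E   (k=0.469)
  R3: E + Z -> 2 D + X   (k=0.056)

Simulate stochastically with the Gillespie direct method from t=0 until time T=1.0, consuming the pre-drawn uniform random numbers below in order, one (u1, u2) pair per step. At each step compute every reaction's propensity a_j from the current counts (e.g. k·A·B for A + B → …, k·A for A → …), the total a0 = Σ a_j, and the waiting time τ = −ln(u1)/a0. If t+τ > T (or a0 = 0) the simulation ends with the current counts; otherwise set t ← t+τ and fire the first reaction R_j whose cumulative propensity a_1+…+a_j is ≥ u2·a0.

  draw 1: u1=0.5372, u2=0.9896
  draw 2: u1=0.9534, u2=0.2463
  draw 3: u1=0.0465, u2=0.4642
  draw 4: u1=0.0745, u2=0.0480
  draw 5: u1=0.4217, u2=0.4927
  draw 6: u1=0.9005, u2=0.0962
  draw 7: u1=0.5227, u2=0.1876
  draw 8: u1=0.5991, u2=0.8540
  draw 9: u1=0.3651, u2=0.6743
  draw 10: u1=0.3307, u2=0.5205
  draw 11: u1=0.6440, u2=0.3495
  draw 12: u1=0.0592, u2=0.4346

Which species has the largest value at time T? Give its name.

t=0.000: D=7 E=8 Z=2 X=3
Draw 1: a1=0.328, a2=26.264, a3=0.896, a0=27.488; τ=−ln(0.5372)/27.488=0.023 → t=0.023; u2·a0=0.9896·27.488=27.202; a1+a2=26.592 < 27.202 ≤ a1+…+a3=27.488 → R3 fires; D=9 E=7 Z=1 X=4
Draw 2: a1=0.164, a2=29.547, a3=0.392, a0=30.103; τ=−ln(0.9534)/30.103=0.002 → t=0.024; u2·a0=0.2463·30.103=7.414; a1=0.164 < 7.414 ≤ a1+a2=29.711 → R2 fires; D=8 E=8 Z=1 X=4
Draw 3: a1=0.164, a2=30.016, a3=0.448, a0=30.628; τ=−ln(0.0465)/30.628=0.100 → t=0.124; u2·a0=0.4642·30.628=14.218; a1=0.164 < 14.218 ≤ a1+a2=30.180 → R2 fires; D=7 E=9 Z=1 X=4
Draw 4: a1=0.164, a2=29.547, a3=0.504, a0=30.215; τ=−ln(0.0745)/30.215=0.086 → t=0.210; u2·a0=0.0480·30.215=1.450; a1=0.164 < 1.450 ≤ a1+a2=29.711 → R2 fires; D=6 E=10 Z=1 X=4
Draw 5: a1=0.164, a2=28.140, a3=0.560, a0=28.864; τ=−ln(0.4217)/28.864=0.030 → t=0.240; u2·a0=0.4927·28.864=14.221; a1=0.164 < 14.221 ≤ a1+a2=28.304 → R2 fires; D=5 E=11 Z=1 X=4
Draw 6: a1=0.164, a2=25.795, a3=0.616, a0=26.575; τ=−ln(0.9005)/26.575=0.004 → t=0.244; u2·a0=0.0962·26.575=2.557; a1=0.164 < 2.557 ≤ a1+a2=25.959 → R2 fires; D=4 E=12 Z=1 X=4
Draw 7: a1=0.164, a2=22.512, a3=0.672, a0=23.348; τ=−ln(0.5227)/23.348=0.028 → t=0.272; u2·a0=0.1876·23.348=4.380; a1=0.164 < 4.380 ≤ a1+a2=22.676 → R2 fires; D=3 E=13 Z=1 X=4
Draw 8: a1=0.164, a2=18.291, a3=0.728, a0=19.183; τ=−ln(0.5991)/19.183=0.027 → t=0.299; u2·a0=0.8540·19.183=16.382; a1=0.164 < 16.382 ≤ a1+a2=18.455 → R2 fires; D=2 E=14 Z=1 X=4
Draw 9: a1=0.164, a2=13.132, a3=0.784, a0=14.080; τ=−ln(0.3651)/14.080=0.072 → t=0.370; u2·a0=0.6743·14.080=9.494; a1=0.164 < 9.494 ≤ a1+a2=13.296 → R2 fires; D=1 E=15 Z=1 X=4
Draw 10: a1=0.164, a2=7.035, a3=0.840, a0=8.039; τ=−ln(0.3307)/8.039=0.138 → t=0.508; u2·a0=0.5205·8.039=4.184; a1=0.164 < 4.184 ≤ a1+a2=7.199 → R2 fires; D=0 E=16 Z=1 X=4
Draw 11: a1=0.164, a2=0.000, a3=0.896, a0=1.060; τ=−ln(0.6440)/1.060=0.415 → t=0.923; u2·a0=0.3495·1.060=0.370; a1+a2=0.164 < 0.370 ≤ a1+…+a3=1.060 → R3 fires; D=2 E=15 Z=0 X=5
Draw 12: a1=0.000, a2=14.070, a3=0.000, a0=14.070; τ=−ln(0.0592)/14.070=0.201 → t=1.124 > T=1.0: stop.
At T=1.0: D=2 E=15 Z=0 X=5; the largest is E.

Dominant species at T: E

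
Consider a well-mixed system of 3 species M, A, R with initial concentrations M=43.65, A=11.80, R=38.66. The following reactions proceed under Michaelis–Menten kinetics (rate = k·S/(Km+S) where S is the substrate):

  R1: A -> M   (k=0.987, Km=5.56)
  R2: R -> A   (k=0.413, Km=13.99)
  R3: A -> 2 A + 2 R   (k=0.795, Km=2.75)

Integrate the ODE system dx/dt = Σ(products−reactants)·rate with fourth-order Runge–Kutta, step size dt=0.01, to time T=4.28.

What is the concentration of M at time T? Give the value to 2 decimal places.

RK4 with dt=0.01: 428 steps to T=4.28. Trajectory (selected grid times):
t=0.00: M=43.65 A=11.80 R=38.66
t=0.48: M=43.97 A=11.93 R=39.13
t=0.95: M=44.29 A=12.06 R=39.60
t=1.43: M=44.61 A=12.20 R=40.07
t=1.90: M=44.93 A=12.33 R=40.54
t=2.38: M=45.26 A=12.46 R=41.02
t=2.85: M=45.58 A=12.59 R=41.49
t=3.33: M=45.91 A=12.72 R=41.96
t=3.80: M=46.23 A=12.85 R=42.43
t=4.28: M=46.57 A=12.98 R=42.91
Read off M at T=4.28: 46.57

M at T = 46.57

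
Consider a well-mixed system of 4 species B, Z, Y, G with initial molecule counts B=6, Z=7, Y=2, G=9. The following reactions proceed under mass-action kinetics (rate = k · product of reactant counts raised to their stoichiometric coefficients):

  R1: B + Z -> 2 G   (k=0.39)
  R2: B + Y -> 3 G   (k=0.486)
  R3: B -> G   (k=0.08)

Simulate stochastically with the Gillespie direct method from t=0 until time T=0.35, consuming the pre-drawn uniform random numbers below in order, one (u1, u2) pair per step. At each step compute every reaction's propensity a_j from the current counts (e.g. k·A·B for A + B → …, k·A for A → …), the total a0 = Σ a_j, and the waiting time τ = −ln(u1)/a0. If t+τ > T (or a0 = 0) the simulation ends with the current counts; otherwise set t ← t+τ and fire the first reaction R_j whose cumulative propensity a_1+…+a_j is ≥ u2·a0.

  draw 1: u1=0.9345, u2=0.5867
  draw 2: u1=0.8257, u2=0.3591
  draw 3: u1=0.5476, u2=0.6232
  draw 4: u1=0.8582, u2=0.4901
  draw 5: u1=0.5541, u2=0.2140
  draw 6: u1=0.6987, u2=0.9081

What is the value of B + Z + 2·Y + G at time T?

Check how each reaction changes W = B + Z + 2·Y + G (weight of products minus weight of reactants):
R1: B + Z -> 2 G: (1·2) − (1·1 + 1·1) = 2 − 2 = 0
R2: B + Y -> 3 G: (1·3) − (1·1 + 2·1) = 3 − 3 = 0
R3: B -> G: (1·1) − (1·1) = 1 − 1 = 0
Every reaction leaves W unchanged, so W is conserved and no simulation is needed: W(T) = W(0) = 6 + 7 + 2·2 + 9 = 26

Value at T = 26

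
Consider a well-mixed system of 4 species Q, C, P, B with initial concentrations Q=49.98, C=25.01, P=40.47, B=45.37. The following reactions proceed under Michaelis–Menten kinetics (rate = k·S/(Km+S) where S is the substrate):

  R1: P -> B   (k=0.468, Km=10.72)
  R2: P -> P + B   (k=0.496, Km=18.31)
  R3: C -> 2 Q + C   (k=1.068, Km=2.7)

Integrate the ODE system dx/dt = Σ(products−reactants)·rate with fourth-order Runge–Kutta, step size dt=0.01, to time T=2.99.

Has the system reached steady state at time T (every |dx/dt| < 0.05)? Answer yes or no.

Steady state at T: no

RK4 with dt=0.01: 299 steps to T=2.99. Trajectory (selected grid times):
t=0.00: Q=49.98 C=25.01 P=40.47 B=45.37
t=0.33: Q=50.62 C=25.01 P=40.35 B=45.60
t=0.66: Q=51.25 C=25.01 P=40.23 B=45.84
t=1.00: Q=51.91 C=25.01 P=40.10 B=46.08
t=1.33: Q=52.54 C=25.01 P=39.98 B=46.31
t=1.66: Q=53.18 C=25.01 P=39.86 B=46.55
t=1.99: Q=53.82 C=25.01 P=39.74 B=46.78
t=2.33: Q=54.47 C=25.01 P=39.61 B=47.02
t=2.66: Q=55.11 C=25.01 P=39.49 B=47.26
t=2.99: Q=55.74 C=25.01 P=39.37 B=47.49
Rates at T: R1=0.3678, R2=0.3385, R3=0.9639
dx/dt at T (Σ net stoichiometry × rate): Q=+1.9279, C=+0.0000, P=-0.3678, B=+0.7064
Largest |dx/dt| is |+1.9279| (Q) ≥ 0.05 → not steady.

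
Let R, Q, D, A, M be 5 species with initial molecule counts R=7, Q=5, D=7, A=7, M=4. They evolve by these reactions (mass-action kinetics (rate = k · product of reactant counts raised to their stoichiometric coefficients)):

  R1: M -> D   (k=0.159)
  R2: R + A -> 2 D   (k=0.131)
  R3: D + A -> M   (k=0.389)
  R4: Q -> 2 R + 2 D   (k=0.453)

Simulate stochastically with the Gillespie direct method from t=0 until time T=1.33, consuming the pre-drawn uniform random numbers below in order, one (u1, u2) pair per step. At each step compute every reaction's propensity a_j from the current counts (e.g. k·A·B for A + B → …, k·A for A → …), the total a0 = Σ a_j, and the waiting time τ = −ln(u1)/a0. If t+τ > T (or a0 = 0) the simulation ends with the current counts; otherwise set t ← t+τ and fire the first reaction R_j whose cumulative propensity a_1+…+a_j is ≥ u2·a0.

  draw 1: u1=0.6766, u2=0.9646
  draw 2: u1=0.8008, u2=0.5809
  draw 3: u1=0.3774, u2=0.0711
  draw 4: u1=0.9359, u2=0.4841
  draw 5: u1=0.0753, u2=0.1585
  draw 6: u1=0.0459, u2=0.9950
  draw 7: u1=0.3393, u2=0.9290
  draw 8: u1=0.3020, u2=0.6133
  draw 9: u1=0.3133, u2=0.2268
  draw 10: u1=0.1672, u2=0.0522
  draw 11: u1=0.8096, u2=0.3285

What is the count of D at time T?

t=0.000: R=7 Q=5 D=7 A=7 M=4
Draw 1: a1=0.636, a2=6.419, a3=19.061, a4=2.265, a0=28.381; τ=−ln(0.6766)/28.381=0.014 → t=0.014; u2·a0=0.9646·28.381=27.376; a1+…+a3=26.116 < 27.376 ≤ a1+…+a4=28.381 → R4 fires; R=9 Q=4 D=9 A=7 M=4
Draw 2: a1=0.636, a2=8.253, a3=24.507, a4=1.812, a0=35.208; τ=−ln(0.8008)/35.208=0.006 → t=0.020; u2·a0=0.5809·35.208=20.452; a1+a2=8.889 < 20.452 ≤ a1+…+a3=33.396 → R3 fires; R=9 Q=4 D=8 A=6 M=5
Draw 3: a1=0.795, a2=7.074, a3=18.672, a4=1.812, a0=28.353; τ=−ln(0.3774)/28.353=0.034 → t=0.054; u2·a0=0.0711·28.353=2.016; a1=0.795 < 2.016 ≤ a1+a2=7.869 → R2 fires; R=8 Q=4 D=10 A=5 M=5
Draw 4: a1=0.795, a2=5.240, a3=19.450, a4=1.812, a0=27.297; τ=−ln(0.9359)/27.297=0.002 → t=0.057; u2·a0=0.4841·27.297=13.214; a1+a2=6.035 < 13.214 ≤ a1+…+a3=25.485 → R3 fires; R=8 Q=4 D=9 A=4 M=6
Draw 5: a1=0.954, a2=4.192, a3=14.004, a4=1.812, a0=20.962; τ=−ln(0.0753)/20.962=0.123 → t=0.180; u2·a0=0.1585·20.962=3.322; a1=0.954 < 3.322 ≤ a1+a2=5.146 → R2 fires; R=7 Q=4 D=11 A=3 M=6
Draw 6: a1=0.954, a2=2.751, a3=12.837, a4=1.812, a0=18.354; τ=−ln(0.0459)/18.354=0.168 → t=0.348; u2·a0=0.9950·18.354=18.262; a1+…+a3=16.542 < 18.262 ≤ a1+…+a4=18.354 → R4 fires; R=9 Q=3 D=13 A=3 M=6
Draw 7: a1=0.954, a2=3.537, a3=15.171, a4=1.359, a0=21.021; τ=−ln(0.3393)/21.021=0.051 → t=0.400; u2·a0=0.9290·21.021=19.529; a1+a2=4.491 < 19.529 ≤ a1+…+a3=19.662 → R3 fires; R=9 Q=3 D=12 A=2 M=7
Draw 8: a1=1.113, a2=2.358, a3=9.336, a4=1.359, a0=14.166; τ=−ln(0.3020)/14.166=0.085 → t=0.484; u2·a0=0.6133·14.166=8.688; a1+a2=3.471 < 8.688 ≤ a1+…+a3=12.807 → R3 fires; R=9 Q=3 D=11 A=1 M=8
Draw 9: a1=1.272, a2=1.179, a3=4.279, a4=1.359, a0=8.089; τ=−ln(0.3133)/8.089=0.143 → t=0.628; u2·a0=0.2268·8.089=1.835; a1=1.272 < 1.835 ≤ a1+a2=2.451 → R2 fires; R=8 Q=3 D=13 A=0 M=8
Draw 10: a1=1.272, a2=0.000, a3=0.000, a4=1.359, a0=2.631; τ=−ln(0.1672)/2.631=0.680 → t=1.307; u2·a0=0.0522·2.631=0.137 ≤ a1=1.272 → R1 fires; R=8 Q=3 D=14 A=0 M=7
Draw 11: a1=1.113, a2=0.000, a3=0.000, a4=1.359, a0=2.472; τ=−ln(0.8096)/2.472=0.085 → t=1.393 > T=1.33: stop.
Read off D at T=1.33: 14

D at T = 14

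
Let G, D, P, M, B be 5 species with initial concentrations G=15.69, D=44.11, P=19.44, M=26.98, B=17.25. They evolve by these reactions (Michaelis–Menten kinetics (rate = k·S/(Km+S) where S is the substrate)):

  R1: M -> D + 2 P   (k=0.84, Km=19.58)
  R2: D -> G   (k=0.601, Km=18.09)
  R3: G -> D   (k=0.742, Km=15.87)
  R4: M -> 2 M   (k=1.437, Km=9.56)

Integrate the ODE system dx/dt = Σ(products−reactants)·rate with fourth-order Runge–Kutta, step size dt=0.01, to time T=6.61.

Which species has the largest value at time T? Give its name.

Dominant species at T: D

RK4 with dt=0.01: 661 steps to T=6.61. Trajectory (selected grid times):
t=0.00: G=15.69 D=44.11 P=19.44 M=26.98 B=17.25
t=0.73: G=15.73 D=44.42 P=20.15 M=27.40 B=17.25
t=1.47: G=15.77 D=44.75 P=20.88 M=27.83 B=17.25
t=2.20: G=15.82 D=45.06 P=21.60 M=28.25 B=17.25
t=2.94: G=15.86 D=45.39 P=22.34 M=28.67 B=17.25
t=3.67: G=15.90 D=45.71 P=23.07 M=29.10 B=17.25
t=4.41: G=15.95 D=46.04 P=23.82 M=29.53 B=17.25
t=5.14: G=15.99 D=46.37 P=24.55 M=29.95 B=17.25
t=5.88: G=16.04 D=46.70 P=25.31 M=30.38 B=17.25
t=6.61: G=16.08 D=47.03 P=26.06 M=30.81 B=17.25
At T=6.61: G=16.08 D=47.03 P=26.06 M=30.81 B=17.25; the largest is D.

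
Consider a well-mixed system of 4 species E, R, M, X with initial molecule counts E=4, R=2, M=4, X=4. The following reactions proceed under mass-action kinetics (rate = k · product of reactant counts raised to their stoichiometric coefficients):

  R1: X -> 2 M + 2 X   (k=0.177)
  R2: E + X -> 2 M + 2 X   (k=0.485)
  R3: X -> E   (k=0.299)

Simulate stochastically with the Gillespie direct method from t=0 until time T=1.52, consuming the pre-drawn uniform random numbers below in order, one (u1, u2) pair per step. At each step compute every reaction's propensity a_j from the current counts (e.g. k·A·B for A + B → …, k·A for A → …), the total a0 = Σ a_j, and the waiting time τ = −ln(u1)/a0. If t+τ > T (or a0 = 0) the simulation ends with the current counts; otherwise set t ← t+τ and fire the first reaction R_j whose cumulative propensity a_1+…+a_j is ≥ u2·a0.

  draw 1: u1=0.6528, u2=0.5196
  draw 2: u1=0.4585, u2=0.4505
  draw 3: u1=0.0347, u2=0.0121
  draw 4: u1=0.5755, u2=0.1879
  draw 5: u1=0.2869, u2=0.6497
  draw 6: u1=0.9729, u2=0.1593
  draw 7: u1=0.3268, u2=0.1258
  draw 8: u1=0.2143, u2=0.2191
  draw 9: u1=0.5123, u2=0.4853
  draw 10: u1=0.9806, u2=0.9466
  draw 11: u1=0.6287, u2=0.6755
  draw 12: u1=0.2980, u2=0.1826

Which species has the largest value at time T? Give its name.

Dominant species at T: M

t=0.000: E=4 R=2 M=4 X=4
Draw 1: a1=0.708, a2=7.760, a3=1.196, a0=9.664; τ=−ln(0.6528)/9.664=0.044 → t=0.044; u2·a0=0.5196·9.664=5.021; a1=0.708 < 5.021 ≤ a1+a2=8.468 → R2 fires; E=3 R=2 M=6 X=5
Draw 2: a1=0.885, a2=7.275, a3=1.495, a0=9.655; τ=−ln(0.4585)/9.655=0.081 → t=0.125; u2·a0=0.4505·9.655=4.350; a1=0.885 < 4.350 ≤ a1+a2=8.160 → R2 fires; E=2 R=2 M=8 X=6
Draw 3: a1=1.062, a2=5.820, a3=1.794, a0=8.676; τ=−ln(0.0347)/8.676=0.387 → t=0.512; u2·a0=0.0121·8.676=0.105 ≤ a1=1.062 → R1 fires; E=2 R=2 M=10 X=7
Draw 4: a1=1.239, a2=6.790, a3=2.093, a0=10.122; τ=−ln(0.5755)/10.122=0.055 → t=0.567; u2·a0=0.1879·10.122=1.902; a1=1.239 < 1.902 ≤ a1+a2=8.029 → R2 fires; E=1 R=2 M=12 X=8
Draw 5: a1=1.416, a2=3.880, a3=2.392, a0=7.688; τ=−ln(0.2869)/7.688=0.162 → t=0.729; u2·a0=0.6497·7.688=4.995; a1=1.416 < 4.995 ≤ a1+a2=5.296 → R2 fires; E=0 R=2 M=14 X=9
Draw 6: a1=1.593, a2=0.000, a3=2.691, a0=4.284; τ=−ln(0.9729)/4.284=0.006 → t=0.736; u2·a0=0.1593·4.284=0.682 ≤ a1=1.593 → R1 fires; E=0 R=2 M=16 X=10
Draw 7: a1=1.770, a2=0.000, a3=2.990, a0=4.760; τ=−ln(0.3268)/4.760=0.235 → t=0.971; u2·a0=0.1258·4.760=0.599 ≤ a1=1.770 → R1 fires; E=0 R=2 M=18 X=11
Draw 8: a1=1.947, a2=0.000, a3=3.289, a0=5.236; τ=−ln(0.2143)/5.236=0.294 → t=1.265; u2·a0=0.2191·5.236=1.147 ≤ a1=1.947 → R1 fires; E=0 R=2 M=20 X=12
Draw 9: a1=2.124, a2=0.000, a3=3.588, a0=5.712; τ=−ln(0.5123)/5.712=0.117 → t=1.382; u2·a0=0.4853·5.712=2.772; a1+a2=2.124 < 2.772 ≤ a1+…+a3=5.712 → R3 fires; E=1 R=2 M=20 X=11
Draw 10: a1=1.947, a2=5.335, a3=3.289, a0=10.571; τ=−ln(0.9806)/10.571=0.002 → t=1.384; u2·a0=0.9466·10.571=10.007; a1+a2=7.282 < 10.007 ≤ a1+…+a3=10.571 → R3 fires; E=2 R=2 M=20 X=10
Draw 11: a1=1.770, a2=9.700, a3=2.990, a0=14.460; τ=−ln(0.6287)/14.460=0.032 → t=1.416; u2·a0=0.6755·14.460=9.768; a1=1.770 < 9.768 ≤ a1+a2=11.470 → R2 fires; E=1 R=2 M=22 X=11
Draw 12: a1=1.947, a2=5.335, a3=3.289, a0=10.571; τ=−ln(0.2980)/10.571=0.115 → t=1.530 > T=1.52: stop.
At T=1.52: E=1 R=2 M=22 X=11; the largest is M.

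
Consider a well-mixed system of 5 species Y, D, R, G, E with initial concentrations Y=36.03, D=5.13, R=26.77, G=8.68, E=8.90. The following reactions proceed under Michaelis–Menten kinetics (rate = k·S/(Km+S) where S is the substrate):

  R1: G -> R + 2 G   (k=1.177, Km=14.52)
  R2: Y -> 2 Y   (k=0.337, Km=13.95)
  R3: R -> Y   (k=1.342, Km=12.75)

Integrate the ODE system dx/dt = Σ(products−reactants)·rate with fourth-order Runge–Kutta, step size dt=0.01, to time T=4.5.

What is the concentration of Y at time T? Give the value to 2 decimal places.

Y at T = 41.18

RK4 with dt=0.01: 450 steps to T=4.5. Trajectory (selected grid times):
t=0.00: Y=36.03 D=5.13 R=26.77 G=8.68 E=8.90
t=0.50: Y=36.61 D=5.13 R=26.54 G=8.90 E=8.90
t=1.00: Y=37.18 D=5.13 R=26.31 G=9.13 E=8.90
t=1.50: Y=37.75 D=5.13 R=26.09 G=9.36 E=8.90
t=2.00: Y=38.33 D=5.13 R=25.87 G=9.59 E=8.90
t=2.50: Y=38.90 D=5.13 R=25.66 G=9.82 E=8.90
t=3.00: Y=39.47 D=5.13 R=25.45 G=10.06 E=8.90
t=3.50: Y=40.04 D=5.13 R=25.25 G=10.31 E=8.90
t=4.00: Y=40.61 D=5.13 R=25.05 G=10.55 E=8.90
t=4.50: Y=41.18 D=5.13 R=24.85 G=10.80 E=8.90
Read off Y at T=4.5: 41.18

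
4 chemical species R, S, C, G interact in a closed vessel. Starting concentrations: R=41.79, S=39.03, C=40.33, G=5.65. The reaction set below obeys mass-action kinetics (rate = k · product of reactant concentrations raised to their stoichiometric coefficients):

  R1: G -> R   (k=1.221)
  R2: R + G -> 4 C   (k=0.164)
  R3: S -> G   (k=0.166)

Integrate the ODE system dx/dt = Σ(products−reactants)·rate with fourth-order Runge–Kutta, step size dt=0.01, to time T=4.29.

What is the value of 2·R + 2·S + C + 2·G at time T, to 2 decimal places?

Value at T = 213.27

Check how each reaction changes W = 2·R + 2·S + C + 2·G (weight of products minus weight of reactants):
R1: G -> R: (2·1) − (2·1) = 2 − 2 = 0
R2: R + G -> 4 C: (1·4) − (2·1 + 2·1) = 4 − 4 = 0
R3: S -> G: (2·1) − (2·1) = 2 − 2 = 0
Every reaction leaves W unchanged, so W is conserved and no simulation is needed: W(T) = W(0) = 2·41.79 + 2·39.03 + 40.33 + 2·5.65 = 213.27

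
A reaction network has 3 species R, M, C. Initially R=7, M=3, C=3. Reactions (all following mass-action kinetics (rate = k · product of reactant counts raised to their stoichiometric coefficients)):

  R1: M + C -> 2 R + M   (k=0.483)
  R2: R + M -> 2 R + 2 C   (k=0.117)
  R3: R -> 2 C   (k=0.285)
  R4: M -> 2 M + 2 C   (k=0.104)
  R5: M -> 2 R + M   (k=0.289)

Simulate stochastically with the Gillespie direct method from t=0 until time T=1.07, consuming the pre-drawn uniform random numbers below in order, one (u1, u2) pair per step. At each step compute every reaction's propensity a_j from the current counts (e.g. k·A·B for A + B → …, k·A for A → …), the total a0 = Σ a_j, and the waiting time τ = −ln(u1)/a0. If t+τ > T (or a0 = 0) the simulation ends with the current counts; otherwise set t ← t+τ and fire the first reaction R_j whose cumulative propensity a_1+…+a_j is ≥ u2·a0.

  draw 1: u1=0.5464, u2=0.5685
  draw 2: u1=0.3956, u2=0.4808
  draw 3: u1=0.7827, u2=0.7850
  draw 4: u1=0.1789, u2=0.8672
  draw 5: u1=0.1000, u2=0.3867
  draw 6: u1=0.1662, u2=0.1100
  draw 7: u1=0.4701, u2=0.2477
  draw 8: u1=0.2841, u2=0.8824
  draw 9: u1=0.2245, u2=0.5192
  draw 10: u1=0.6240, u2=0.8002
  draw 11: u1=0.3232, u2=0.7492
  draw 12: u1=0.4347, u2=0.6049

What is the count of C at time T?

t=0.000: R=7 M=3 C=3
Draw 1: a1=4.347, a2=2.457, a3=1.995, a4=0.312, a5=0.867, a0=9.978; τ=−ln(0.5464)/9.978=0.061 → t=0.061; u2·a0=0.5685·9.978=5.672; a1=4.347 < 5.672 ≤ a1+a2=6.804 → R2 fires; R=8 M=2 C=5
Draw 2: a1=4.830, a2=1.872, a3=2.280, a4=0.208, a5=0.578, a0=9.768; τ=−ln(0.3956)/9.768=0.095 → t=0.156; u2·a0=0.4808·9.768=4.696 ≤ a1=4.830 → R1 fires; R=10 M=2 C=4
Draw 3: a1=3.864, a2=2.340, a3=2.850, a4=0.208, a5=0.578, a0=9.840; τ=−ln(0.7827)/9.840=0.025 → t=0.180; u2·a0=0.7850·9.840=7.724; a1+a2=6.204 < 7.724 ≤ a1+…+a3=9.054 → R3 fires; R=9 M=2 C=6
Draw 4: a1=5.796, a2=2.106, a3=2.565, a4=0.208, a5=0.578, a0=11.253; τ=−ln(0.1789)/11.253=0.153 → t=0.333; u2·a0=0.8672·11.253=9.759; a1+a2=7.902 < 9.759 ≤ a1+…+a3=10.467 → R3 fires; R=8 M=2 C=8
Draw 5: a1=7.728, a2=1.872, a3=2.280, a4=0.208, a5=0.578, a0=12.666; τ=−ln(0.1000)/12.666=0.182 → t=0.515; u2·a0=0.3867·12.666=4.898 ≤ a1=7.728 → R1 fires; R=10 M=2 C=7
Draw 6: a1=6.762, a2=2.340, a3=2.850, a4=0.208, a5=0.578, a0=12.738; τ=−ln(0.1662)/12.738=0.141 → t=0.656; u2·a0=0.1100·12.738=1.401 ≤ a1=6.762 → R1 fires; R=12 M=2 C=6
Draw 7: a1=5.796, a2=2.808, a3=3.420, a4=0.208, a5=0.578, a0=12.810; τ=−ln(0.4701)/12.810=0.059 → t=0.715; u2·a0=0.2477·12.810=3.173 ≤ a1=5.796 → R1 fires; R=14 M=2 C=5
Draw 8: a1=4.830, a2=3.276, a3=3.990, a4=0.208, a5=0.578, a0=12.882; τ=−ln(0.2841)/12.882=0.098 → t=0.813; u2·a0=0.8824·12.882=11.367; a1+a2=8.106 < 11.367 ≤ a1+…+a3=12.096 → R3 fires; R=13 M=2 C=7
Draw 9: a1=6.762, a2=3.042, a3=3.705, a4=0.208, a5=0.578, a0=14.295; τ=−ln(0.2245)/14.295=0.105 → t=0.917; u2·a0=0.5192·14.295=7.422; a1=6.762 < 7.422 ≤ a1+a2=9.804 → R2 fires; R=14 M=1 C=9
Draw 10: a1=4.347, a2=1.638, a3=3.990, a4=0.104, a5=0.289, a0=10.368; τ=−ln(0.6240)/10.368=0.045 → t=0.963; u2·a0=0.8002·10.368=8.296; a1+a2=5.985 < 8.296 ≤ a1+…+a3=9.975 → R3 fires; R=13 M=1 C=11
Draw 11: a1=5.313, a2=1.521, a3=3.705, a4=0.104, a5=0.289, a0=10.932; τ=−ln(0.3232)/10.932=0.103 → t=1.066; u2·a0=0.7492·10.932=8.190; a1+a2=6.834 < 8.190 ≤ a1+…+a3=10.539 → R3 fires; R=12 M=1 C=13
Draw 12: a1=6.279, a2=1.404, a3=3.420, a4=0.104, a5=0.289, a0=11.496; τ=−ln(0.4347)/11.496=0.072 → t=1.138 > T=1.07: stop.
Read off C at T=1.07: 13

C at T = 13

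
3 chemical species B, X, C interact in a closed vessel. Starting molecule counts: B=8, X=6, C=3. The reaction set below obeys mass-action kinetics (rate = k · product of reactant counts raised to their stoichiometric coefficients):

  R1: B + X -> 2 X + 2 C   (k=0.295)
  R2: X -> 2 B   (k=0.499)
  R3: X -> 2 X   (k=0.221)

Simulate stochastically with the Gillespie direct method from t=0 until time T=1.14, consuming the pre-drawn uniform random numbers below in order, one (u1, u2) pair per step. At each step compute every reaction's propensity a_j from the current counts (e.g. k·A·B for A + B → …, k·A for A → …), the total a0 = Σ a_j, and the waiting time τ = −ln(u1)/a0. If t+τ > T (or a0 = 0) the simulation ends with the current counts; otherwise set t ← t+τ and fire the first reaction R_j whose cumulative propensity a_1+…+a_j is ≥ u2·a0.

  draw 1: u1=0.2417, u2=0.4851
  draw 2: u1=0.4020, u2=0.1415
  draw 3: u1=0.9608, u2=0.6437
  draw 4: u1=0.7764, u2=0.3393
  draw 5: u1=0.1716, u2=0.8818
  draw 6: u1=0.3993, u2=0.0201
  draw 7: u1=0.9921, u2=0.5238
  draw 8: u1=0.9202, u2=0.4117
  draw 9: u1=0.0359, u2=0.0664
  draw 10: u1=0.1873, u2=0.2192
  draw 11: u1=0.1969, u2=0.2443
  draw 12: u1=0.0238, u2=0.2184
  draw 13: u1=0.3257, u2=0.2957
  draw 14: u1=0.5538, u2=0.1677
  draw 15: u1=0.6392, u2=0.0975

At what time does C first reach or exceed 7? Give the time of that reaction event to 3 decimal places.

t=0.000: B=8 X=6 C=3
Draw 1: a1=14.160, a2=2.994, a3=1.326, a0=18.480; τ=−ln(0.2417)/18.480=0.077 → t=0.077; u2·a0=0.4851·18.480=8.965 ≤ a1=14.160 → R1 fires; B=7 X=7 C=5
Draw 2: a1=14.455, a2=3.493, a3=1.547, a0=19.495; τ=−ln(0.4020)/19.495=0.047 → t=0.124; u2·a0=0.1415·19.495=2.759 ≤ a1=14.455 → R1 fires; B=6 X=8 C=7
Draw 3: a1=14.160, a2=3.992, a3=1.768, a0=19.920; τ=−ln(0.9608)/19.920=0.002 → t=0.126; u2·a0=0.6437·19.920=12.823 ≤ a1=14.160 → R1 fires; B=5 X=9 C=9
Draw 4: a1=13.275, a2=4.491, a3=1.989, a0=19.755; τ=−ln(0.7764)/19.755=0.013 → t=0.138; u2·a0=0.3393·19.755=6.703 ≤ a1=13.275 → R1 fires; B=4 X=10 C=11
Draw 5: a1=11.800, a2=4.990, a3=2.210, a0=19.000; τ=−ln(0.1716)/19.000=0.093 → t=0.231; u2·a0=0.8818·19.000=16.754; a1=11.800 < 16.754 ≤ a1+a2=16.790 → R2 fires; B=6 X=9 C=11
Draw 6: a1=15.930, a2=4.491, a3=1.989, a0=22.410; τ=−ln(0.3993)/22.410=0.041 → t=0.272; u2·a0=0.0201·22.410=0.450 ≤ a1=15.930 → R1 fires; B=5 X=10 C=13
Draw 7: a1=14.750, a2=4.990, a3=2.210, a0=21.950; τ=−ln(0.9921)/21.950=0.000 → t=0.273; u2·a0=0.5238·21.950=11.497 ≤ a1=14.750 → R1 fires; B=4 X=11 C=15
Draw 8: a1=12.980, a2=5.489, a3=2.431, a0=20.900; τ=−ln(0.9202)/20.900=0.004 → t=0.276; u2·a0=0.4117·20.900=8.605 ≤ a1=12.980 → R1 fires; B=3 X=12 C=17
Draw 9: a1=10.620, a2=5.988, a3=2.652, a0=19.260; τ=−ln(0.0359)/19.260=0.173 → t=0.449; u2·a0=0.0664·19.260=1.279 ≤ a1=10.620 → R1 fires; B=2 X=13 C=19
Draw 10: a1=7.670, a2=6.487, a3=2.873, a0=17.030; τ=−ln(0.1873)/17.030=0.098 → t=0.548; u2·a0=0.2192·17.030=3.733 ≤ a1=7.670 → R1 fires; B=1 X=14 C=21
Draw 11: a1=4.130, a2=6.986, a3=3.094, a0=14.210; τ=−ln(0.1969)/14.210=0.114 → t=0.662; u2·a0=0.2443·14.210=3.472 ≤ a1=4.130 → R1 fires; B=0 X=15 C=23
Draw 12: a1=0.000, a2=7.485, a3=3.315, a0=10.800; τ=−ln(0.0238)/10.800=0.346 → t=1.008; u2·a0=0.2184·10.800=2.359; a1=0.000 < 2.359 ≤ a1+a2=7.485 → R2 fires; B=2 X=14 C=23
Draw 13: a1=8.260, a2=6.986, a3=3.094, a0=18.340; τ=−ln(0.3257)/18.340=0.061 → t=1.069; u2·a0=0.2957·18.340=5.423 ≤ a1=8.260 → R1 fires; B=1 X=15 C=25
Draw 14: a1=4.425, a2=7.485, a3=3.315, a0=15.225; τ=−ln(0.5538)/15.225=0.039 → t=1.108; u2·a0=0.1677·15.225=2.553 ≤ a1=4.425 → R1 fires; B=0 X=16 C=27
Draw 15: a1=0.000, a2=7.984, a3=3.536, a0=11.520; τ=−ln(0.6392)/11.520=0.039 → t=1.147 > T=1.14: stop.
C first becomes ≥ 7 when it reaches 7 at the event at t=0.124.

Threshold first reached at t = 0.124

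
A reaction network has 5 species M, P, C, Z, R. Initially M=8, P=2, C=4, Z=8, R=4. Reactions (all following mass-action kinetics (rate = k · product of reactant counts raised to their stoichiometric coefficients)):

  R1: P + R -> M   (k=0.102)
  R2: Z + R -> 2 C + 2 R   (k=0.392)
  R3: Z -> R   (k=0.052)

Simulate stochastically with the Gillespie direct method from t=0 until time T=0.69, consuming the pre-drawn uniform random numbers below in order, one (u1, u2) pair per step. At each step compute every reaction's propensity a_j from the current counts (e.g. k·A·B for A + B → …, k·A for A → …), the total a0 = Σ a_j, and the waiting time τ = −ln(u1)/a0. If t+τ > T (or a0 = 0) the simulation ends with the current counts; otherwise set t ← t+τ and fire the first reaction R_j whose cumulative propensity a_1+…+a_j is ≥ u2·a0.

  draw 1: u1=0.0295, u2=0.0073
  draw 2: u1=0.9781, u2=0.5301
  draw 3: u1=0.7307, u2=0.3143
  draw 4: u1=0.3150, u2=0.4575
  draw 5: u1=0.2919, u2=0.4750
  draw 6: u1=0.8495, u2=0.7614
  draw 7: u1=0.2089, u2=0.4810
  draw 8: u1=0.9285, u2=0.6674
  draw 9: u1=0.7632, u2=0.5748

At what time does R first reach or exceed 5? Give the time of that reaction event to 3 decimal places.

t=0.000: M=8 P=2 C=4 Z=8 R=4
Draw 1: a1=0.816, a2=12.544, a3=0.416, a0=13.776; τ=−ln(0.0295)/13.776=0.256 → t=0.256; u2·a0=0.0073·13.776=0.101 ≤ a1=0.816 → R1 fires; M=9 P=1 C=4 Z=8 R=3
Draw 2: a1=0.306, a2=9.408, a3=0.416, a0=10.130; τ=−ln(0.9781)/10.130=0.002 → t=0.258; u2·a0=0.5301·10.130=5.370; a1=0.306 < 5.370 ≤ a1+a2=9.714 → R2 fires; M=9 P=1 C=6 Z=7 R=4
Draw 3: a1=0.408, a2=10.976, a3=0.364, a0=11.748; τ=−ln(0.7307)/11.748=0.027 → t=0.285; u2·a0=0.3143·11.748=3.692; a1=0.408 < 3.692 ≤ a1+a2=11.384 → R2 fires; M=9 P=1 C=8 Z=6 R=5
Draw 4: a1=0.510, a2=11.760, a3=0.312, a0=12.582; τ=−ln(0.3150)/12.582=0.092 → t=0.376; u2·a0=0.4575·12.582=5.756; a1=0.510 < 5.756 ≤ a1+a2=12.270 → R2 fires; M=9 P=1 C=10 Z=5 R=6
Draw 5: a1=0.612, a2=11.760, a3=0.260, a0=12.632; τ=−ln(0.2919)/12.632=0.097 → t=0.474; u2·a0=0.4750·12.632=6.000; a1=0.612 < 6.000 ≤ a1+a2=12.372 → R2 fires; M=9 P=1 C=12 Z=4 R=7
Draw 6: a1=0.714, a2=10.976, a3=0.208, a0=11.898; τ=−ln(0.8495)/11.898=0.014 → t=0.488; u2·a0=0.7614·11.898=9.059; a1=0.714 < 9.059 ≤ a1+a2=11.690 → R2 fires; M=9 P=1 C=14 Z=3 R=8
Draw 7: a1=0.816, a2=9.408, a3=0.156, a0=10.380; τ=−ln(0.2089)/10.380=0.151 → t=0.639; u2·a0=0.4810·10.380=4.993; a1=0.816 < 4.993 ≤ a1+a2=10.224 → R2 fires; M=9 P=1 C=16 Z=2 R=9
Draw 8: a1=0.918, a2=7.056, a3=0.104, a0=8.078; τ=−ln(0.9285)/8.078=0.009 → t=0.648; u2·a0=0.6674·8.078=5.391; a1=0.918 < 5.391 ≤ a1+a2=7.974 → R2 fires; M=9 P=1 C=18 Z=1 R=10
Draw 9: a1=1.020, a2=3.920, a3=0.052, a0=4.992; τ=−ln(0.7632)/4.992=0.054 → t=0.702 > T=0.69: stop.
R first becomes ≥ 5 when it reaches 5 at the event at t=0.285.

Threshold first reached at t = 0.285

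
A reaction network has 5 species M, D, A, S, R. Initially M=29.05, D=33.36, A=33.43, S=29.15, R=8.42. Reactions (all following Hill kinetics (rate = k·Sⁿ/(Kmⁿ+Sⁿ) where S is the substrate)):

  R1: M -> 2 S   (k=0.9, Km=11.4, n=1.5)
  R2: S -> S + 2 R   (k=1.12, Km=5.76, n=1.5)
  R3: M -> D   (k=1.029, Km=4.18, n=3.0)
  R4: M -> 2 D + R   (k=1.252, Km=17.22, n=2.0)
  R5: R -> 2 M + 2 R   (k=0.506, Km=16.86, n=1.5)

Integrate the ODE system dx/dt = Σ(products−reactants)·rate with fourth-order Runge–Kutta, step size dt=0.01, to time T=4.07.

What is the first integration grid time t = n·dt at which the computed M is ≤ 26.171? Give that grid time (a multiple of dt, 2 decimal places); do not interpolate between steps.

Threshold first reached at t = 1.25

RK4 with dt=0.01: 407 steps to T=4.07. Trajectory (selected grid times):
t=0.00: M=29.05 D=33.36 A=33.43 S=29.15 R=8.42
t=0.45: M=27.98 D=34.65 A=33.43 S=29.80 R=9.83
t=0.90: M=26.95 D=35.92 A=33.43 S=30.44 R=11.24
t=1.24: M=26.19 D=36.87 A=33.43 S=30.91 R=12.30
t=1.25: M=26.16 D=36.89 A=33.43 S=30.93 R=12.33
t=1.36: M=25.92 D=37.20 A=33.43 S=31.08 R=12.68
t=1.81: M=24.95 D=38.43 A=33.43 S=31.70 R=14.09
t=2.26: M=24.01 D=39.65 A=33.43 S=32.32 R=15.51
t=2.71: M=23.10 D=40.84 A=33.43 S=32.92 R=16.93
t=3.17: M=22.20 D=42.04 A=33.43 S=33.53 R=18.37
t=3.62: M=21.35 D=43.19 A=33.43 S=34.12 R=19.79
t=4.07: M=20.53 D=44.33 A=33.43 S=34.70 R=21.20
M(1.24)=26.187 > 26.171 but M(1.25)=26.165 ≤ 26.171, so the first grid time is t=1.25.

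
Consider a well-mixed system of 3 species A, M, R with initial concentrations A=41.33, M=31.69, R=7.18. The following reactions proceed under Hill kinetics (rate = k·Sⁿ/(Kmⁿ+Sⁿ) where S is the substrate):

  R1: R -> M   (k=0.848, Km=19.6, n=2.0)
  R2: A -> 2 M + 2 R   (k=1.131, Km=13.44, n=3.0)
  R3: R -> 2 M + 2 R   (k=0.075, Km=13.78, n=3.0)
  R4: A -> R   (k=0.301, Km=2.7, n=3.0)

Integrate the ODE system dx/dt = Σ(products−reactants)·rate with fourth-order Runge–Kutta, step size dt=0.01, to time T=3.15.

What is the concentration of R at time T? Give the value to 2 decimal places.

R at T = 14.42

RK4 with dt=0.01: 315 steps to T=3.15. Trajectory (selected grid times):
t=0.00: A=41.33 M=31.69 R=7.18
t=0.35: A=40.84 M=32.50 R=8.02
t=0.70: A=40.35 M=33.32 R=8.84
t=1.05: A=39.87 M=34.15 R=9.66
t=1.40: A=39.38 M=34.99 R=10.48
t=1.75: A=38.90 M=35.84 R=11.28
t=2.10: A=38.41 M=36.69 R=12.08
t=2.45: A=37.93 M=37.56 R=12.87
t=2.80: A=37.44 M=38.44 R=13.65
t=3.15: A=36.96 M=39.32 R=14.42
Read off R at T=3.15: 14.42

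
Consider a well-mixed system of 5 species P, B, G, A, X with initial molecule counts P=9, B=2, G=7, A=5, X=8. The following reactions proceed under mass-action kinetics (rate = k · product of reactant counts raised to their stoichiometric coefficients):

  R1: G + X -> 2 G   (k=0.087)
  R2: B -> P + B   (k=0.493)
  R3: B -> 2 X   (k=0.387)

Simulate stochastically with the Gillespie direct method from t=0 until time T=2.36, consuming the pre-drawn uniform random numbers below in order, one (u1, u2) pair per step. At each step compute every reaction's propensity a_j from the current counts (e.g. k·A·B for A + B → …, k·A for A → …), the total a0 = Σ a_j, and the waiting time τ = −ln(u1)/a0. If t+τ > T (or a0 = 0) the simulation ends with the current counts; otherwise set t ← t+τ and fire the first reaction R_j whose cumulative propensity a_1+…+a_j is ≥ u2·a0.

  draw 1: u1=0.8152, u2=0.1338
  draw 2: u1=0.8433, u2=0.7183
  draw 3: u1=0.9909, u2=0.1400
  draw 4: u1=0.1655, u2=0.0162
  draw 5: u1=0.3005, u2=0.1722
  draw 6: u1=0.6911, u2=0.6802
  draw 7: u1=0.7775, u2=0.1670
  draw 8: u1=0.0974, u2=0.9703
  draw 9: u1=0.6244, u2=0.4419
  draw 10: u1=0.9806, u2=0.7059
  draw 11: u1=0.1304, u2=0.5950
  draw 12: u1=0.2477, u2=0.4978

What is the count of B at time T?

t=0.000: P=9 B=2 G=7 A=5 X=8
Draw 1: a1=4.872, a2=0.986, a3=0.774, a0=6.632; τ=−ln(0.8152)/6.632=0.031 → t=0.031; u2·a0=0.1338·6.632=0.887 ≤ a1=4.872 → R1 fires; P=9 B=2 G=8 A=5 X=7
Draw 2: a1=4.872, a2=0.986, a3=0.774, a0=6.632; τ=−ln(0.8433)/6.632=0.026 → t=0.057; u2·a0=0.7183·6.632=4.764 ≤ a1=4.872 → R1 fires; P=9 B=2 G=9 A=5 X=6
Draw 3: a1=4.698, a2=0.986, a3=0.774, a0=6.458; τ=−ln(0.9909)/6.458=0.001 → t=0.058; u2·a0=0.1400·6.458=0.904 ≤ a1=4.698 → R1 fires; P=9 B=2 G=10 A=5 X=5
Draw 4: a1=4.350, a2=0.986, a3=0.774, a0=6.110; τ=−ln(0.1655)/6.110=0.294 → t=0.352; u2·a0=0.0162·6.110=0.099 ≤ a1=4.350 → R1 fires; P=9 B=2 G=11 A=5 X=4
Draw 5: a1=3.828, a2=0.986, a3=0.774, a0=5.588; τ=−ln(0.3005)/5.588=0.215 → t=0.567; u2·a0=0.1722·5.588=0.962 ≤ a1=3.828 → R1 fires; P=9 B=2 G=12 A=5 X=3
Draw 6: a1=3.132, a2=0.986, a3=0.774, a0=4.892; τ=−ln(0.6911)/4.892=0.076 → t=0.643; u2·a0=0.6802·4.892=3.328; a1=3.132 < 3.328 ≤ a1+a2=4.118 → R2 fires; P=10 B=2 G=12 A=5 X=3
Draw 7: a1=3.132, a2=0.986, a3=0.774, a0=4.892; τ=−ln(0.7775)/4.892=0.051 → t=0.694; u2·a0=0.1670·4.892=0.817 ≤ a1=3.132 → R1 fires; P=10 B=2 G=13 A=5 X=2
Draw 8: a1=2.262, a2=0.986, a3=0.774, a0=4.022; τ=−ln(0.0974)/4.022=0.579 → t=1.273; u2·a0=0.9703·4.022=3.903; a1+a2=3.248 < 3.903 ≤ a1+…+a3=4.022 → R3 fires; P=10 B=1 G=13 A=5 X=4
Draw 9: a1=4.524, a2=0.493, a3=0.387, a0=5.404; τ=−ln(0.6244)/5.404=0.087 → t=1.361; u2·a0=0.4419·5.404=2.388 ≤ a1=4.524 → R1 fires; P=10 B=1 G=14 A=5 X=3
Draw 10: a1=3.654, a2=0.493, a3=0.387, a0=4.534; τ=−ln(0.9806)/4.534=0.004 → t=1.365; u2·a0=0.7059·4.534=3.201 ≤ a1=3.654 → R1 fires; P=10 B=1 G=15 A=5 X=2
Draw 11: a1=2.610, a2=0.493, a3=0.387, a0=3.490; τ=−ln(0.1304)/3.490=0.584 → t=1.949; u2·a0=0.5950·3.490=2.077 ≤ a1=2.610 → R1 fires; P=10 B=1 G=16 A=5 X=1
Draw 12: a1=1.392, a2=0.493, a3=0.387, a0=2.272; τ=−ln(0.2477)/2.272=0.614 → t=2.563 > T=2.36: stop.
Read off B at T=2.36: 1

B at T = 1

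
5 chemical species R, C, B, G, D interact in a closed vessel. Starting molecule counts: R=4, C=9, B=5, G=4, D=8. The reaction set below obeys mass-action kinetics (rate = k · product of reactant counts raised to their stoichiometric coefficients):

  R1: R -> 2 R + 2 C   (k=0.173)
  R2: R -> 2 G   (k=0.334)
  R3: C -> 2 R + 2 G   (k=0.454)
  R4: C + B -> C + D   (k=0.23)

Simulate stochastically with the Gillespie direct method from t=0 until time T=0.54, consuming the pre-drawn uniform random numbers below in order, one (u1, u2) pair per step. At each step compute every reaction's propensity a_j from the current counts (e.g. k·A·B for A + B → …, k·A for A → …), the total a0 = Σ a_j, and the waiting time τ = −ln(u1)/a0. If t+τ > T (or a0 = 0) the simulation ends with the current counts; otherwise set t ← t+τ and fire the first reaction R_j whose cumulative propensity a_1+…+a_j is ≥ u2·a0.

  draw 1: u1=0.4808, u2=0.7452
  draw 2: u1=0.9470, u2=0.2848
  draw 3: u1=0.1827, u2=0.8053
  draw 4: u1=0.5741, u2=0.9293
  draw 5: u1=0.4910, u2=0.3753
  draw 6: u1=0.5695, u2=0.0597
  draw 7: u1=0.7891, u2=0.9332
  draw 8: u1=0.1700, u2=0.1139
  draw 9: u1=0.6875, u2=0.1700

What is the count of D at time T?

t=0.000: R=4 C=9 B=5 G=4 D=8
Draw 1: a1=0.692, a2=1.336, a3=4.086, a4=10.350, a0=16.464; τ=−ln(0.4808)/16.464=0.044 → t=0.044; u2·a0=0.7452·16.464=12.269; a1+…+a3=6.114 < 12.269 ≤ a1+…+a4=16.464 → R4 fires; R=4 C=9 B=4 G=4 D=9
Draw 2: a1=0.692, a2=1.336, a3=4.086, a4=8.280, a0=14.394; τ=−ln(0.9470)/14.394=0.004 → t=0.048; u2·a0=0.2848·14.394=4.099; a1+a2=2.028 < 4.099 ≤ a1+…+a3=6.114 → R3 fires; R=6 C=8 B=4 G=6 D=9
Draw 3: a1=1.038, a2=2.004, a3=3.632, a4=7.360, a0=14.034; τ=−ln(0.1827)/14.034=0.121 → t=0.169; u2·a0=0.8053·14.034=11.302; a1+…+a3=6.674 < 11.302 ≤ a1+…+a4=14.034 → R4 fires; R=6 C=8 B=3 G=6 D=10
Draw 4: a1=1.038, a2=2.004, a3=3.632, a4=5.520, a0=12.194; τ=−ln(0.5741)/12.194=0.046 → t=0.215; u2·a0=0.9293·12.194=11.332; a1+…+a3=6.674 < 11.332 ≤ a1+…+a4=12.194 → R4 fires; R=6 C=8 B=2 G=6 D=11
Draw 5: a1=1.038, a2=2.004, a3=3.632, a4=3.680, a0=10.354; τ=−ln(0.4910)/10.354=0.069 → t=0.284; u2·a0=0.3753·10.354=3.886; a1+a2=3.042 < 3.886 ≤ a1+…+a3=6.674 → R3 fires; R=8 C=7 B=2 G=8 D=11
Draw 6: a1=1.384, a2=2.672, a3=3.178, a4=3.220, a0=10.454; τ=−ln(0.5695)/10.454=0.054 → t=0.337; u2·a0=0.0597·10.454=0.624 ≤ a1=1.384 → R1 fires; R=9 C=9 B=2 G=8 D=11
Draw 7: a1=1.557, a2=3.006, a3=4.086, a4=4.140, a0=12.789; τ=−ln(0.7891)/12.789=0.019 → t=0.356; u2·a0=0.9332·12.789=11.935; a1+…+a3=8.649 < 11.935 ≤ a1+…+a4=12.789 → R4 fires; R=9 C=9 B=1 G=8 D=12
Draw 8: a1=1.557, a2=3.006, a3=4.086, a4=2.070, a0=10.719; τ=−ln(0.1700)/10.719=0.165 → t=0.521; u2·a0=0.1139·10.719=1.221 ≤ a1=1.557 → R1 fires; R=10 C=11 B=1 G=8 D=12
Draw 9: a1=1.730, a2=3.340, a3=4.994, a4=2.530, a0=12.594; τ=−ln(0.6875)/12.594=0.030 → t=0.551 > T=0.54: stop.
Read off D at T=0.54: 12

D at T = 12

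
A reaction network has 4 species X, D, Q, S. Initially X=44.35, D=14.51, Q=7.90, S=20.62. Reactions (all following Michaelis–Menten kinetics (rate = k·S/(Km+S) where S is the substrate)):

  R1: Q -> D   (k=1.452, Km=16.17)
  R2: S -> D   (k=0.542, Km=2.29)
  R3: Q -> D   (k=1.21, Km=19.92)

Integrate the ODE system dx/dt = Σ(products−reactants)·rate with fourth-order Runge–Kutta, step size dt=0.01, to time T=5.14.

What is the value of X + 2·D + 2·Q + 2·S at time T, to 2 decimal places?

Check how each reaction changes W = X + 2·D + 2·Q + 2·S (weight of products minus weight of reactants):
R1: Q -> D: (2·1) − (2·1) = 2 − 2 = 0
R2: S -> D: (2·1) − (2·1) = 2 − 2 = 0
R3: Q -> D: (2·1) − (2·1) = 2 − 2 = 0
Every reaction leaves W unchanged, so W is conserved and no simulation is needed: W(T) = W(0) = 44.35 + 2·14.51 + 2·7.90 + 2·20.62 = 130.41

Value at T = 130.41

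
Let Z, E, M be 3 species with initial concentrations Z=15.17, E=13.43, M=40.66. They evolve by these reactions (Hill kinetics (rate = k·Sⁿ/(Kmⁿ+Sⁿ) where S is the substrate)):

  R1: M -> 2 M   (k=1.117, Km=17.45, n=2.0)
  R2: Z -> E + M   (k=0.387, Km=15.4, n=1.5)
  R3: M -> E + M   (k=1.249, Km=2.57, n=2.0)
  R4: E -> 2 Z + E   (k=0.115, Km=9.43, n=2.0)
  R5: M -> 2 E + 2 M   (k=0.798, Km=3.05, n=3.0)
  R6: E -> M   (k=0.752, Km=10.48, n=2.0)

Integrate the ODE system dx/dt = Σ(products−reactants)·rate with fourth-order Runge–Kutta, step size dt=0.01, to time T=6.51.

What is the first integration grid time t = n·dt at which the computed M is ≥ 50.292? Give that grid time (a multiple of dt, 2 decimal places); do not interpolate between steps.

RK4 with dt=0.01: 651 steps to T=6.51. Trajectory (selected grid times):
t=0.00: Z=15.17 E=13.43 M=40.66
t=0.72: Z=15.15 E=15.26 M=42.41
t=1.45: Z=15.13 E=17.09 M=44.22
t=2.17: Z=15.13 E=18.86 M=46.03
t=2.89: Z=15.12 E=20.62 M=47.87
t=3.62: Z=15.12 E=22.39 M=49.76
t=3.82: Z=15.13 E=22.88 M=50.28
t=3.83: Z=15.13 E=22.90 M=50.31
t=4.34: Z=15.13 E=24.13 M=51.64
t=5.06: Z=15.14 E=25.85 M=53.54
t=5.79: Z=15.15 E=27.59 M=55.48
t=6.51: Z=15.16 E=29.30 M=57.40
M(3.82)=50.283 < 50.292 but M(3.83)=50.309 ≥ 50.292, so the first grid time is t=3.83.

Threshold first reached at t = 3.83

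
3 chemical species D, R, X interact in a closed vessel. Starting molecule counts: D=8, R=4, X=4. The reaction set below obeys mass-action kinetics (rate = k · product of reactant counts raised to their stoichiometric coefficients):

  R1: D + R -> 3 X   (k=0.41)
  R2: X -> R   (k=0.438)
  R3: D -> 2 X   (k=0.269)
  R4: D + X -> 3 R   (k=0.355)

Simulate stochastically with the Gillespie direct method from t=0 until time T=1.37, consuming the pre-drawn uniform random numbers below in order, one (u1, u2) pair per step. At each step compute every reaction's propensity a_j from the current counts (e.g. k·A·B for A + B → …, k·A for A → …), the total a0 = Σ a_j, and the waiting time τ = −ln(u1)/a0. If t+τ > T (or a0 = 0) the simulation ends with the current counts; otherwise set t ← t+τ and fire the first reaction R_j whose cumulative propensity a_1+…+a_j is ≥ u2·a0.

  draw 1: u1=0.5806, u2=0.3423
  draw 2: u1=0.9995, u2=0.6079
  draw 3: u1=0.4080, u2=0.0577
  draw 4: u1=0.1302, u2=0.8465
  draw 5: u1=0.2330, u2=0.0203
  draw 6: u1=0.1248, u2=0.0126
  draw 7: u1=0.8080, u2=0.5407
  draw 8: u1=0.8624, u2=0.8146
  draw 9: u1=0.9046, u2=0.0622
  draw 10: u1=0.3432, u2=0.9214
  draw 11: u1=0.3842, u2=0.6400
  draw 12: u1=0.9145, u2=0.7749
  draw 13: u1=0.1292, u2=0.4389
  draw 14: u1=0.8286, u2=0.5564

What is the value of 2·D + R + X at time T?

Check how each reaction changes W = 2·D + R + X (weight of products minus weight of reactants):
R1: D + R -> 3 X: (1·3) − (2·1 + 1·1) = 3 − 3 = 0
R2: X -> R: (1·1) − (1·1) = 1 − 1 = 0
R3: D -> 2 X: (1·2) − (2·1) = 2 − 2 = 0
R4: D + X -> 3 R: (1·3) − (2·1 + 1·1) = 3 − 3 = 0
Every reaction leaves W unchanged, so W is conserved and no simulation is needed: W(T) = W(0) = 2·8 + 4 + 4 = 24

Value at T = 24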